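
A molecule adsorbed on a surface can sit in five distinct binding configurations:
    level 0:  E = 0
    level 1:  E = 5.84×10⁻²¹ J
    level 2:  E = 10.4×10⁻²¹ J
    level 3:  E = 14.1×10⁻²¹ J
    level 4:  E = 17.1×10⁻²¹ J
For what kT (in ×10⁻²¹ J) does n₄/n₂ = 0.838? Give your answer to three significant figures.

37.9 ×10⁻²¹ J

n₄/n₂ = exp[−(E₄−E₂)/kT] = 0.838.
⇒ (E₄−E₂)/kT = ln(1/0.838) = ln(1.1933) = 0.17672.
kT = 6.7 ×10⁻²¹ J / 0.17672 = 37.9 ×10⁻²¹ J.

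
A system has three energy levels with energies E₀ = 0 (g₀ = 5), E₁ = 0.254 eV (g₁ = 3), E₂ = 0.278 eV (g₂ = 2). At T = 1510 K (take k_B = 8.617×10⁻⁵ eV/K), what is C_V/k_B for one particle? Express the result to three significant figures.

k_BT = 8.617×10⁻⁵ × 1510 K = 0.13012 eV.
Eᵢ/kT = 0, 1.9520, 2.1365.
Z = Σ gᵢe^(−Eᵢ/kT) = 5·e^(−0) + 3·e^(−1.9520) + 2·e^(−2.1365) = 5.0000 + 0.42597 + 0.23613 = 5.6621.
⟨E⟩ = 0.030702 eV, ⟨E²⟩ = 0.0080767 eV².
C_V/k_B = (⟨E²⟩ − ⟨E⟩²)/(kT)² = (0.0080767 − 0.00094261)/0.016931 = 0.421.

0.421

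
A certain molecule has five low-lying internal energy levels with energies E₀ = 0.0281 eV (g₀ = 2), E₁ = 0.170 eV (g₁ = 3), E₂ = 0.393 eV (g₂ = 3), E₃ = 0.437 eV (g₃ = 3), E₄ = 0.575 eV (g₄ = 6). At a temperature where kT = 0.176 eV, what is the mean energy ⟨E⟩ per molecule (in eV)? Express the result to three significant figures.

0.167 eV

Eᵢ/kT = 0.15966, 0.96591, 2.2330, 2.4830, 3.2670.
Z = Σ gᵢe^(−Eᵢ/kT) = 2·e^(−0.15966) + 3·e^(−0.96591) + 3·e^(−2.2330) + 3·e^(−2.4830) + 6·e^(−3.2670) = 1.7049 + 1.1419 + 0.32162 + 0.25048 + 0.22872 = 3.6476.
⟨E⟩ = Σ Eᵢ gᵢe^(−Eᵢ/kT) / Z = (0.0281·1.7049 + 0.170·1.1419 + 0.393·0.32162 + 0.437·0.25048 + 0.575·0.22872) / 3.6476 = 0.167 eV.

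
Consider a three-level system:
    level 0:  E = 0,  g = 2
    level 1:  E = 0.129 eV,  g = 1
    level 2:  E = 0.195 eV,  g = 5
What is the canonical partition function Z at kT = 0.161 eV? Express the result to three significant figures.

Eᵢ/kT = 0, 0.80124, 1.2112.
Z = Σ gᵢe^(−Eᵢ/kT) = 2·e^(−0) + 1·e^(−0.80124) + 5·e^(−1.2112) = 2.0000 + 0.44877 + 1.4892 = 3.9380.

Z = 3.94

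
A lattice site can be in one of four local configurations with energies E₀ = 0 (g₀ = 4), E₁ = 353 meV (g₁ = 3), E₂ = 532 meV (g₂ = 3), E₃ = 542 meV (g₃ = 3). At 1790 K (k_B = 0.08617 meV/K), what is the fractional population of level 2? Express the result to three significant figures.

0.0212

k_BT = 0.08617 × 1790 K = 154.24 meV.
Eᵢ/kT = 0, 2.2886, 3.4492, 3.5140.
Z = Σ gᵢe^(−Eᵢ/kT) = 4·e^(−0) + 3·e^(−2.2886) + 3·e^(−3.4492) + 3·e^(−3.5140) = 4.0000 + 0.30423 + 0.095313 + 0.089333 = 4.4889.
P₂ = g₂ e^(−E₂/kT) / Z = 0.095313/4.4889 = 0.0212.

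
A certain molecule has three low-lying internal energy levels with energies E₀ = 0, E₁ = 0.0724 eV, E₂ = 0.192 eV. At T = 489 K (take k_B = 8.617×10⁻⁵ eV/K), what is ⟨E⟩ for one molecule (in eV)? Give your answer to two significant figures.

0.013 eV

k_BT = 8.617×10⁻⁵ × 489 K = 0.04214 eV.
Eᵢ/kT = 0, 1.718, 4.556.
Z = Σ e^(−Eᵢ/kT) = e^(−0) + e^(−1.718) + e^(−4.556) = 1.000 + 0.1794 + 0.01050 = 1.190.
⟨E⟩ = Σ Eᵢ e^(−Eᵢ/kT) / Z = (0·1.000 + 0.0724·0.1794 + 0.192·0.01050) / 1.190 = 0.013 eV.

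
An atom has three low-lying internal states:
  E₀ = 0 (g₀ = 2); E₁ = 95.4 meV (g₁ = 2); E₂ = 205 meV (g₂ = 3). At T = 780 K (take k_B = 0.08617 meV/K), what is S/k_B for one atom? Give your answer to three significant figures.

k_BT = 0.08617 × 780 K = 67.213 meV.
Eᵢ/kT = 0, 1.4194, 3.0500.
Z = Σ gᵢe^(−Eᵢ/kT) = 2·e^(−0) + 2·e^(−1.4194) + 3·e^(−3.0500) = 2.0000 + 0.48372 + 0.14208 = 2.6258.
⟨E⟩ = Σ EᵢPᵢ = 28.667 meV.
S/k_B = ln Z + ⟨E⟩/kT = ln(2.6258) + 28.667/67.213 = 0.96539 + 0.42651 = 1.39.

1.39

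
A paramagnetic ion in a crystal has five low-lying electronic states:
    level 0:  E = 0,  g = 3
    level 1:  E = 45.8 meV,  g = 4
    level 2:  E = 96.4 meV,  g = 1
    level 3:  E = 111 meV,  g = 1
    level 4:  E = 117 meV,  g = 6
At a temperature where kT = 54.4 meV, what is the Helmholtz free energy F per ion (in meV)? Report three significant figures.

-94.9 meV

Eᵢ/kT = 0, 0.84191, 1.7721, 2.0404, 2.1507.
Z = Σ gᵢe^(−Eᵢ/kT) = 3·e^(−0) + 4·e^(−0.84191) + 1·e^(−1.7721) + 1·e^(−2.0404) + 6·e^(−2.1507) = 3.0000 + 1.7235 + 0.16998 + 0.12998 + 0.69842 = 5.7219.
F = −kT ln Z = −54.4 × ln(5.7219) = −54.4 × 1.7443 = -94.9 meV.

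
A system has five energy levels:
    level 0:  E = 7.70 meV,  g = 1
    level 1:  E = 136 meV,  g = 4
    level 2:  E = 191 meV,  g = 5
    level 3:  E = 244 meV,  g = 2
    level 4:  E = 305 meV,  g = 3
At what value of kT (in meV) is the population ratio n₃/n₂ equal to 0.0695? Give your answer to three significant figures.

n₃/n₂ = (g₃/g₂) exp[−(E₃−E₂)/kT] = 0.0695.
⇒ (E₃−E₂)/kT = ln((2/5)/0.0695) = ln(5.7554) = 1.7501.
kT = 53 meV / 1.7501 = 30.3 meV.

30.3 meV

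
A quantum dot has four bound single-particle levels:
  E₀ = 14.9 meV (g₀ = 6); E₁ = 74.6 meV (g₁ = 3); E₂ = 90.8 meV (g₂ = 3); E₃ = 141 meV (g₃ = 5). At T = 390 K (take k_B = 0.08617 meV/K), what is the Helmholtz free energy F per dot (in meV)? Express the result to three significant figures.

-50.2 meV

k_BT = 0.08617 × 390 K = 33.606 meV.
Eᵢ/kT = 0.44337, 2.2198, 2.7019, 4.1957.
Z = Σ gᵢe^(−Eᵢ/kT) = 6·e^(−0.44337) + 3·e^(−2.2198) + 3·e^(−2.7019) + 5·e^(−4.1957) = 3.8512 + 0.32589 + 0.20123 + 0.075301 = 4.4536.
F = −kT ln Z = −33.606 × ln(4.4536) = −33.606 × 1.4937 = -50.2 meV.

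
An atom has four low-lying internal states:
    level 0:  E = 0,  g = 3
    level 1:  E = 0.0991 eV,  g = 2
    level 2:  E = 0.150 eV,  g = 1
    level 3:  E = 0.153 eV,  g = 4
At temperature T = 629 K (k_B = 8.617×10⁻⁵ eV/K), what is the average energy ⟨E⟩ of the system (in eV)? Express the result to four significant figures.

0.02144 eV

k_BT = 8.617×10⁻⁵ × 629 K = 0.0542009 eV.
Eᵢ/kT = 0, 1.82838, 2.76748, 2.82283.
Z = Σ gᵢe^(−Eᵢ/kT) = 3·e^(−0) + 2·e^(−1.82838) + 1·e^(−2.76748) + 4·e^(−2.82283) = 3.00000 + 0.321347 + 0.0628201 + 0.237750 = 3.62192.
⟨E⟩ = Σ Eᵢ gᵢe^(−Eᵢ/kT) / Z = (0·3.00000 + 0.0991·0.321347 + 0.150·0.0628201 + 0.153·0.237750) / 3.62192 = 0.02144 eV.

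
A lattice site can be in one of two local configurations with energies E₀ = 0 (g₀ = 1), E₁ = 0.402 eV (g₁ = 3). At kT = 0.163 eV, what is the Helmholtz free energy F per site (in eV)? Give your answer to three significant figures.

Eᵢ/kT = 0, 2.4663.
Z = Σ gᵢe^(−Eᵢ/kT) = 1·e^(−0) + 3·e^(−2.4663) = 1.0000 + 0.25470 = 1.2547.
F = −kT ln Z = −0.163 × ln(1.2547) = −0.163 × 0.22690 = -0.0370 eV.

-0.0370 eV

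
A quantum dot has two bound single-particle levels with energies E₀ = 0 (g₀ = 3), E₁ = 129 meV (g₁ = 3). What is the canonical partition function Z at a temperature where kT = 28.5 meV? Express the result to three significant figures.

Z = 3.03

Eᵢ/kT = 0, 4.5263.
Z = Σ gᵢe^(−Eᵢ/kT) = 3·e^(−0) + 3·e^(−4.5263) = 3.0000 + 0.032462 = 3.0325.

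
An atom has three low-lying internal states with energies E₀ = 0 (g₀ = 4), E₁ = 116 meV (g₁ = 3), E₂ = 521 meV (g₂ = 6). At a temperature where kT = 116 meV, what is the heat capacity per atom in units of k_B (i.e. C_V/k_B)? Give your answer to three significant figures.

0.402

Eᵢ/kT = 0, 1.0000, 4.4914.
Z = Σ gᵢe^(−Eᵢ/kT) = 4·e^(−0) + 3·e^(−1.0000) + 6·e^(−4.4914) = 4.0000 + 1.1036 + 0.067230 = 5.1708.
⟨E⟩ = 31.532 meV, ⟨E²⟩ = 6401.1 meV².
C_V/k_B = (⟨E²⟩ − ⟨E⟩²)/(kT)² = (6401.1 − 994.27)/13456 = 0.402.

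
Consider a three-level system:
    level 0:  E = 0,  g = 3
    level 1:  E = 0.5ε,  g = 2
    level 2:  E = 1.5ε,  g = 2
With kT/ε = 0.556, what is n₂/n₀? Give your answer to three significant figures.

n₂/n₀ = (g₂/g₀) exp[−(E₂−E₀)/kT] = (2/3) × exp(−(1.5ε)/(0.556ε)) = (2/3) × exp(-2.6978) = 0.0449.

0.0449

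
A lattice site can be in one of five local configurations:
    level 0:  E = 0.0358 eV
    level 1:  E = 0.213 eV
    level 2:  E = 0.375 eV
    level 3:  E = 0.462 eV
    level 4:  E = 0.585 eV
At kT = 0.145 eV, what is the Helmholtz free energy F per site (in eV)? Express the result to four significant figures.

Eᵢ/kT = 0.246897, 1.46897, 2.58621, 3.18621, 4.03448.
Z = Σ e^(−Eᵢ/kT) = e^(−0.246897) + e^(−1.46897) + e^(−2.58621) + e^(−3.18621) + e^(−4.03448) = 0.781221 + 0.230162 + 0.0753049 + 0.0413282 + 0.0176949 = 1.14571.
F = −kT ln Z = −0.145 × ln(1.14571) = −0.145 × 0.136025 = -0.01972 eV.

-0.01972 eV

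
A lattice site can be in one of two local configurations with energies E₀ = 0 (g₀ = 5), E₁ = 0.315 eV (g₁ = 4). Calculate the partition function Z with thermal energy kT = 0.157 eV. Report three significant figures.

Z = 5.54

Eᵢ/kT = 0, 2.0064.
Z = Σ gᵢe^(−Eᵢ/kT) = 5·e^(−0) + 4·e^(−2.0064) = 5.0000 + 0.53789 = 5.5379.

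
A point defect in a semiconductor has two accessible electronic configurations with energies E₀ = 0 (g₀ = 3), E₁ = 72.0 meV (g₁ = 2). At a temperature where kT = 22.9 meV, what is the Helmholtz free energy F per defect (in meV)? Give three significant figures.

-25.8 meV

Eᵢ/kT = 0, 3.1441.
Z = Σ gᵢe^(−Eᵢ/kT) = 3·e^(−0) + 2·e^(−3.1441) = 3.0000 + 0.086211 = 3.0862.
F = −kT ln Z = −22.9 × ln(3.0862) = −22.9 × 1.1269 = -25.8 meV.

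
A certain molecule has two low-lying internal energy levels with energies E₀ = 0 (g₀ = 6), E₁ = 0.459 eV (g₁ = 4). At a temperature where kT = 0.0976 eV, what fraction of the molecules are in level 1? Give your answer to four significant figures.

Eᵢ/kT = 0, 4.70287.
Z = Σ gᵢe^(−Eᵢ/kT) = 6·e^(−0) + 4·e^(−4.70287) = 6.00000 + 0.0362768 = 6.03628.
P₁ = g₁ e^(−E₁/kT) / Z = 0.0362768/6.03628 = 0.006010.

0.006010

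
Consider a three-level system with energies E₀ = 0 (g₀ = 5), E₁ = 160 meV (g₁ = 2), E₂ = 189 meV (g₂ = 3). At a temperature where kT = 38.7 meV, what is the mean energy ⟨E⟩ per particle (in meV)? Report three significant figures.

1.86 meV

Eᵢ/kT = 0, 4.1344, 4.8837.
Z = Σ gᵢe^(−Eᵢ/kT) = 5·e^(−0) + 2·e^(−4.1344) + 3·e^(−4.8837) = 5.0000 + 0.032025 + 0.022707 = 5.0547.
⟨E⟩ = Σ Eᵢ gᵢe^(−Eᵢ/kT) / Z = (0·5.0000 + 160·0.032025 + 189·0.022707) / 5.0547 = 1.86 meV.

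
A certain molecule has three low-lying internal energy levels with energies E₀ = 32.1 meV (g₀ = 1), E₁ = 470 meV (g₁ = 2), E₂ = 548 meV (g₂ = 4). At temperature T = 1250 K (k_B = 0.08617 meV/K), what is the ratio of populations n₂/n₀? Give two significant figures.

k_BT = 0.08617 × 1250 K = 107.7 meV.
n₂/n₀ = (g₂/g₀) exp[−(E₂−E₀)/kT] = (4/1) × exp(−(515.9 meV)/(107.7 meV)) = (4/1) × exp(-4.790) = 0.033.

0.033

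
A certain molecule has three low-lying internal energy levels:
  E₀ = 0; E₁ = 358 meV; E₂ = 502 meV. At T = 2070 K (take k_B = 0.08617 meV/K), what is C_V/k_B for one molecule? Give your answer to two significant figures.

k_BT = 0.08617 × 2070 K = 178.4 meV.
Eᵢ/kT = 0, 2.007, 2.814.
Z = Σ e^(−Eᵢ/kT) = e^(−0) + e^(−2.007) + e^(−2.814) = 1.000 + 0.1344 + 0.05996 = 1.194.
⟨E⟩ = 65.51 meV, ⟨E²⟩ = 27080 meV².
C_V/k_B = (⟨E²⟩ − ⟨E⟩²)/(kT)² = (27080 − 4292)/31830 = 0.72.

0.72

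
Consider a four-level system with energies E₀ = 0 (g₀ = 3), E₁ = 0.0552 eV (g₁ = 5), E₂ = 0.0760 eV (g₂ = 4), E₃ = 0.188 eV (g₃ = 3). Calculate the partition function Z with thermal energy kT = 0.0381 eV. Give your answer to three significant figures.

Eᵢ/kT = 0, 1.4488, 1.9948, 4.9344.
Z = Σ gᵢe^(−Eᵢ/kT) = 3·e^(−0) + 5·e^(−1.4488) + 4·e^(−1.9948) + 3·e^(−4.9344) = 3.0000 + 1.1743 + 0.54416 + 0.021584 = 4.7400.

Z = 4.74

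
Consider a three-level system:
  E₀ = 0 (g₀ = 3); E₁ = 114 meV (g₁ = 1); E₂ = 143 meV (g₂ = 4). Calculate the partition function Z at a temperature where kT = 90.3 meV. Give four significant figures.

Z = 4.104

Eᵢ/kT = 0, 1.26246, 1.58361.
Z = Σ gᵢe^(−Eᵢ/kT) = 3·e^(−0) + 1·e^(−1.26246) + 4·e^(−1.58361) = 3.00000 + 0.282957 + 0.820931 = 4.10389.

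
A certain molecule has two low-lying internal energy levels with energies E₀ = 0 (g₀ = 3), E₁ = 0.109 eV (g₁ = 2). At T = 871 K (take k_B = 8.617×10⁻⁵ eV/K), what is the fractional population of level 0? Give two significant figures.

k_BT = 8.617×10⁻⁵ × 871 K = 0.07505 eV.
Eᵢ/kT = 0, 1.452.
Z = Σ gᵢe^(−Eᵢ/kT) = 3·e^(−0) + 2·e^(−1.452) = 3.000 + 0.4682 = 3.468.
P₀ = g₀ e^(−E₀/kT) / Z = 3.000/3.468 = 0.87.

0.87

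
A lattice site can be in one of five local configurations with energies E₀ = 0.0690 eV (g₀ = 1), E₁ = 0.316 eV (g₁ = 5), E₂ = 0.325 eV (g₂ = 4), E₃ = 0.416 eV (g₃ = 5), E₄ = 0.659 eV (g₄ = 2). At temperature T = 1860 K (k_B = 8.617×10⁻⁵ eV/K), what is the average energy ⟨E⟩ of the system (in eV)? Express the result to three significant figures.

k_BT = 8.617×10⁻⁵ × 1860 K = 0.16028 eV.
Eᵢ/kT = 0.43050, 1.9715, 2.0277, 2.5955, 4.1116.
Z = Σ gᵢe^(−Eᵢ/kT) = 1·e^(−0.43050) + 5·e^(−1.9715) + 4·e^(−2.0277) + 5·e^(−2.5955) + 2·e^(−4.1116) = 0.65018 + 0.69624 + 0.52655 + 0.37304 + 0.032763 = 2.2788.
⟨E⟩ = Σ Eᵢ gᵢe^(−Eᵢ/kT) / Z = (0.0690·0.65018 + 0.316·0.69624 + 0.325·0.52655 + 0.416·0.37304 + 0.659·0.032763) / 2.2788 = 0.269 eV.

0.269 eV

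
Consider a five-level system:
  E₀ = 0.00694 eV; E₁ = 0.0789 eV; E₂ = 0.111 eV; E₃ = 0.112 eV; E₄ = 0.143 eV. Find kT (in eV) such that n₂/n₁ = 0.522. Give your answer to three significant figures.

n₂/n₁ = exp[−(E₂−E₁)/kT] = 0.522.
⇒ (E₂−E₁)/kT = ln(1/0.522) = ln(1.9157) = 0.65008.
kT = 0.0321 eV / 0.65008 = 0.0494 eV.

0.0494 eV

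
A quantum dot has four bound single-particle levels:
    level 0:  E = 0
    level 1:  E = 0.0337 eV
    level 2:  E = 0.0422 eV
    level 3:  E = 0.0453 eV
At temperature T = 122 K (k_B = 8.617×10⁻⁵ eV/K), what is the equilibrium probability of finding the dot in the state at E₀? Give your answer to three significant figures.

0.933

k_BT = 8.617×10⁻⁵ × 122 K = 0.010513 eV.
Eᵢ/kT = 0, 3.2056, 4.0141, 4.3090.
Z = Σ e^(−Eᵢ/kT) = e^(−0) + e^(−3.2056) + e^(−4.0141) + e^(−4.3090) = 1.0000 + 0.040535 + 0.018059 + 0.013447 = 1.0720.
P₀ = e^(−E₀/kT) / Z = 1.0000/1.0720 = 0.933.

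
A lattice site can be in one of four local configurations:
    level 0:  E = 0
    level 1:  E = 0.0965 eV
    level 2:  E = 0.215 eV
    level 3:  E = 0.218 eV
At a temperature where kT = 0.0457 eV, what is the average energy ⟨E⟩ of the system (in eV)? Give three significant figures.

Eᵢ/kT = 0, 2.1116, 4.7046, 4.7702.
Z = Σ e^(−Eᵢ/kT) = e^(−0) + e^(−2.1116) + e^(−4.7046) + e^(−4.7702) = 1.0000 + 0.12104 + 0.0090535 + 0.0084787 = 1.1386.
⟨E⟩ = Σ Eᵢ e^(−Eᵢ/kT) / Z = (0·1.0000 + 0.0965·0.12104 + 0.215·0.0090535 + 0.218·0.0084787) / 1.1386 = 0.0136 eV.

0.0136 eV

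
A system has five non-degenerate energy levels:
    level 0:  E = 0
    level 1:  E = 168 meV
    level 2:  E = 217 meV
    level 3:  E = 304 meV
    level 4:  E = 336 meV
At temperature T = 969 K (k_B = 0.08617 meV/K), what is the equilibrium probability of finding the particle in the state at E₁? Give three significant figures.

0.107

k_BT = 0.08617 × 969 K = 83.499 meV.
Eᵢ/kT = 0, 2.0120, 2.5988, 3.6408, 4.0240.
Z = Σ e^(−Eᵢ/kT) = e^(−0) + e^(−2.0120) + e^(−2.5988) + e^(−3.6408) + e^(−4.0240) = 1.0000 + 0.13372 + 0.074363 + 0.026231 + 0.017881 = 1.2522.
P₁ = e^(−E₁/kT) / Z = 0.13372/1.2522 = 0.107.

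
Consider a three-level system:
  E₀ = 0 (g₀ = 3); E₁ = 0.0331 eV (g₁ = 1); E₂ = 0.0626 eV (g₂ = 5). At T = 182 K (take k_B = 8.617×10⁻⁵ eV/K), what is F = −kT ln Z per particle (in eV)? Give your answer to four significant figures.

k_BT = 8.617×10⁻⁵ × 182 K = 0.0156829 eV.
Eᵢ/kT = 0, 2.11058, 3.99161.
Z = Σ gᵢe^(−Eᵢ/kT) = 3·e^(−0) + 1·e^(−2.11058) + 5·e^(−3.99161) = 3.00000 + 0.121168 + 0.0923498 = 3.21352.
F = −kT ln Z = −0.0156829 × ln(3.21352) = −0.0156829 × 1.16737 = -0.01831 eV.

-0.01831 eV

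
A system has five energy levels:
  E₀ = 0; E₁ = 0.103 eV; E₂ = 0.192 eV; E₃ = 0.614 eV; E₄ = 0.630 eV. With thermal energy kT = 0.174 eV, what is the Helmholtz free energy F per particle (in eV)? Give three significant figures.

Eᵢ/kT = 0, 0.59195, 1.1034, 3.5287, 3.6207.
Z = Σ e^(−Eᵢ/kT) = e^(−0) + e^(−0.59195) + e^(−1.1034) + e^(−3.5287) + e^(−3.6207) = 1.0000 + 0.55325 + 0.33174 + 0.029343 + 0.026764 = 1.9411.
F = −kT ln Z = −0.174 × ln(1.9411) = −0.174 × 0.66325 = -0.115 eV.

-0.115 eV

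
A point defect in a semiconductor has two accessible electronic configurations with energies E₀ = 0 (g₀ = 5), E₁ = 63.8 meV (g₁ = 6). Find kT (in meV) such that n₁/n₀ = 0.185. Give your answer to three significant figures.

n₁/n₀ = (g₁/g₀) exp[−(E₁−E₀)/kT] = 0.185.
⇒ (E₁−E₀)/kT = ln((6/5)/0.185) = ln(6.4865) = 1.8697.
kT = 63.8 meV / 1.8697 = 34.1 meV.

34.1 meV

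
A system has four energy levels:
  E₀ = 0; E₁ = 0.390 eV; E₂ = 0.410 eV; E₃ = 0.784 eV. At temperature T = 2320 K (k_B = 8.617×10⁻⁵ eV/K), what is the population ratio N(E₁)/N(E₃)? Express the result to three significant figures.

7.18

k_BT = 8.617×10⁻⁵ × 2320 K = 0.19991 eV.
n₁/n₃ = exp[−(E₁−E₃)/kT] = exp(−(-0.394 eV)/(0.19991 eV)) = exp(1.9709) = 7.18.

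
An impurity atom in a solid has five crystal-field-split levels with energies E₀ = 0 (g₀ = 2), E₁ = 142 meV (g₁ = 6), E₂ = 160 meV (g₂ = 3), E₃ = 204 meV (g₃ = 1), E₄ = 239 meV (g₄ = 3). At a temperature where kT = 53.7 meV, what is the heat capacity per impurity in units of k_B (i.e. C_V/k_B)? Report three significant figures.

Eᵢ/kT = 0, 2.6443, 2.9795, 3.7989, 4.4507.
Z = Σ gᵢe^(−Eᵢ/kT) = 2·e^(−0) + 6·e^(−2.6443) + 3·e^(−2.9795) + 1·e^(−3.7989) + 3·e^(−4.4507) = 2.0000 + 0.42633 + 0.15245 + 0.022395 + 0.035011 = 2.6362.
⟨E⟩ = 37.124 meV, ⟨E²⟩ = 5853.5 meV².
C_V/k_B = (⟨E²⟩ − ⟨E⟩²)/(kT)² = (5853.5 − 1378.2)/2883.7 = 1.55.

1.55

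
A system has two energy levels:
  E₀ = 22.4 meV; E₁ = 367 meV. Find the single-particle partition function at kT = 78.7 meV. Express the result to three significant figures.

Z = 0.762

Eᵢ/kT = 0.28463, 4.6633.
Z = Σ e^(−Eᵢ/kT) = e^(−0.28463) + e^(−4.6633) = 0.75229 + 0.0094353 = 0.76173.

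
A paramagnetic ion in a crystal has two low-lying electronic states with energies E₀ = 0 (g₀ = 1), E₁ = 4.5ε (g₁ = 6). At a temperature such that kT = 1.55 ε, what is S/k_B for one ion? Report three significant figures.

1.00

Eᵢ/kT = 0, 2.9032.
Z = Σ gᵢe^(−Eᵢ/kT) = 1·e^(−0) + 6·e^(−2.9032) = 1.0000 + 0.32908 = 1.3291.
⟨E⟩ = Σ EᵢPᵢ = 1.1142 ε.
S/k_B = ln Z + ⟨E⟩/kT = ln(1.3291) + 1.1142/1.55 = 0.28450 + 0.71884 = 1.00.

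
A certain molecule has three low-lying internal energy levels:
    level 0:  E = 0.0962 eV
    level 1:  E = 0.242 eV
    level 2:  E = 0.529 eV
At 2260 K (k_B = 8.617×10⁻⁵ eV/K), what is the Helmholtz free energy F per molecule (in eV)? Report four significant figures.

0.006954 eV

k_BT = 8.617×10⁻⁵ × 2260 K = 0.194744 eV.
Eᵢ/kT = 0.493982, 1.24266, 2.71639.
Z = Σ e^(−Eᵢ/kT) = e^(−0.493982) + e^(−1.24266) + e^(−2.71639) = 0.610192 + 0.288615 + 0.0661130 = 0.964920.
F = −kT ln Z = −0.194744 × ln(0.964920) = −0.194744 × -0.0357101 = 0.006954 eV.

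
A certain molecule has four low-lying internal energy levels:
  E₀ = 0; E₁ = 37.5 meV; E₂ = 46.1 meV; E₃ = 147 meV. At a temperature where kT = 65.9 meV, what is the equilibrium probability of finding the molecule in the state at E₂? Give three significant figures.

0.229

Eᵢ/kT = 0, 0.56904, 0.69954, 2.2307.
Z = Σ e^(−Eᵢ/kT) = e^(−0) + e^(−0.56904) + e^(−0.69954) + e^(−2.2307) = 1.0000 + 0.56607 + 0.49681 + 0.10745 = 2.1703.
P₂ = e^(−E₂/kT) / Z = 0.49681/2.1703 = 0.229.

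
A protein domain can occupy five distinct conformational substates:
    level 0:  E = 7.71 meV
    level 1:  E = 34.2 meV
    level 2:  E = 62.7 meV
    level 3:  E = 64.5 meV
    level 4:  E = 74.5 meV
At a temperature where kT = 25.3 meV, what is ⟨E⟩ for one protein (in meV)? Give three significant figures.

Eᵢ/kT = 0.30474, 1.3518, 2.4783, 2.5494, 2.9447.
Z = Σ e^(−Eᵢ/kT) = e^(−0.30474) + e^(−1.3518) + e^(−2.4783) + e^(−2.5494) + e^(−2.9447) = 0.73732 + 0.25877 + 0.083886 + 0.078129 + 0.052618 = 1.2107.
⟨E⟩ = Σ Eᵢ e^(−Eᵢ/kT) / Z = (7.71·0.73732 + 34.2·0.25877 + 62.7·0.083886 + 64.5·0.078129 + 74.5·0.052618) / 1.2107 = 23.7 meV.

23.7 meV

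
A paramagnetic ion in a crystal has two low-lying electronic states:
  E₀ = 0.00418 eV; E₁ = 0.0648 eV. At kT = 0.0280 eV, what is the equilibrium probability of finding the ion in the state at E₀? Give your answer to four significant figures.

0.8971

Eᵢ/kT = 0.149286, 2.31429.
Z = Σ e^(−Eᵢ/kT) = e^(−0.149286) + e^(−2.31429) = 0.861323 + 0.0988363 = 0.960159.
P₀ = e^(−E₀/kT) / Z = 0.861323/0.960159 = 0.8971.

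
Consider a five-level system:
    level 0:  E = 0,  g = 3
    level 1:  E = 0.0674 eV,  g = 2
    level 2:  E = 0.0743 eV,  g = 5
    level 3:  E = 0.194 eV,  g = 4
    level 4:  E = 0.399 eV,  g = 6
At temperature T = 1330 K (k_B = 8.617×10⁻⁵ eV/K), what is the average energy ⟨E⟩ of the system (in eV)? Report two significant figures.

0.064 eV

k_BT = 8.617×10⁻⁵ × 1330 K = 0.1146 eV.
Eᵢ/kT = 0, 0.5881, 0.6483, 1.693, 3.482.
Z = Σ gᵢe^(−Eᵢ/kT) = 3·e^(−0) + 2·e^(−0.5881) + 5·e^(−0.6483) + 4·e^(−1.693) + 6·e^(−3.482) = 3.000 + 1.111 + 2.615 + 0.7359 + 0.1845 = 7.646.
⟨E⟩ = Σ Eᵢ gᵢe^(−Eᵢ/kT) / Z = (0·3.000 + 0.0674·1.111 + 0.0743·2.615 + 0.194·0.7359 + 0.399·0.1845) / 7.646 = 0.064 eV.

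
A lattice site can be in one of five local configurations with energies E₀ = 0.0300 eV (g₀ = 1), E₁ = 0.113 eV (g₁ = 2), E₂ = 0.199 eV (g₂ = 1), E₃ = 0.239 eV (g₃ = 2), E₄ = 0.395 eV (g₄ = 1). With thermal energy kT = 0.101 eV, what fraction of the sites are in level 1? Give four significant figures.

Eᵢ/kT = 0.297030, 1.11881, 1.97030, 2.36634, 3.91089.
Z = Σ gᵢe^(−Eᵢ/kT) = 1·e^(−0.297030) + 2·e^(−1.11881) + 1·e^(−1.97030) + 2·e^(−2.36634) + 1·e^(−3.91089) = 0.743022 + 0.653337 + 0.139415 + 0.187647 + 0.0200227 = 1.74344.
P₁ = g₁ e^(−E₁/kT) / Z = 0.653337/1.74344 = 0.3747.

0.3747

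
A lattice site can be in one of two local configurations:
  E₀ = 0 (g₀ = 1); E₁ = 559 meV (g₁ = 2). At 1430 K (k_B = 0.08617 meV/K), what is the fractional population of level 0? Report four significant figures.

0.9790

k_BT = 0.08617 × 1430 K = 123.223 meV.
Eᵢ/kT = 0, 4.53649.
Z = Σ gᵢe^(−Eᵢ/kT) = 1·e^(−0) + 2·e^(−4.53649) = 1.00000 + 0.0214219 = 1.02142.
P₀ = g₀ e^(−E₀/kT) / Z = 1.00000/1.02142 = 0.9790.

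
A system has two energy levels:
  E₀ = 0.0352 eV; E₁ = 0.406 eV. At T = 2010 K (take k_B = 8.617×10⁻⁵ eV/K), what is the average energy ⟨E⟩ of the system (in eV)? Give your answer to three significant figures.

0.0742 eV

k_BT = 8.617×10⁻⁵ × 2010 K = 0.17320 eV.
Eᵢ/kT = 0.20323, 2.3441.
Z = Σ e^(−Eᵢ/kT) = e^(−0.20323) + e^(−2.3441) = 0.81609 + 0.095934 = 0.91202.
⟨E⟩ = Σ Eᵢ e^(−Eᵢ/kT) / Z = (0.0352·0.81609 + 0.406·0.095934) / 0.91202 = 0.0742 eV.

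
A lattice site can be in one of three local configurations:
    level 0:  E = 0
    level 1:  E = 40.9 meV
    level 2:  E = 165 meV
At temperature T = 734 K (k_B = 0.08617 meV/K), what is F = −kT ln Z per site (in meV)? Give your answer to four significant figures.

-29.63 meV

k_BT = 0.08617 × 734 K = 63.2488 meV.
Eᵢ/kT = 0, 0.646653, 2.60875.
Z = Σ e^(−Eᵢ/kT) = e^(−0) + e^(−0.646653) + e^(−2.60875) = 1.00000 + 0.523796 + 0.0736265 = 1.59742.
F = −kT ln Z = −63.2488 × ln(1.59742) = −63.2488 × 0.468390 = -29.63 meV.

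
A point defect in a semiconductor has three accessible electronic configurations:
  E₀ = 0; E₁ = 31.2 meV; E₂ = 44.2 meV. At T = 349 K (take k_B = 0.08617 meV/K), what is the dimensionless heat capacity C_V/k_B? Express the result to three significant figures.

0.356

k_BT = 0.08617 × 349 K = 30.073 meV.
Eᵢ/kT = 0, 1.0375, 1.4698.
Z = Σ e^(−Eᵢ/kT) = e^(−0) + e^(−1.0375) + e^(−1.4698) = 1.0000 + 0.35434 + 0.22997 = 1.5843.
⟨E⟩ = 13.394 meV, ⟨E²⟩ = 501.30 meV².
C_V/k_B = (⟨E²⟩ − ⟨E⟩²)/(kT)² = (501.30 − 179.40)/904.39 = 0.356.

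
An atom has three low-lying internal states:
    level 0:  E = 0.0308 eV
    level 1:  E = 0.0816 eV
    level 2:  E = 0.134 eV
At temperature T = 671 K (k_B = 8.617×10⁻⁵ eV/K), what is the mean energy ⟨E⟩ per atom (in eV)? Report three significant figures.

0.0551 eV

k_BT = 8.617×10⁻⁵ × 671 K = 0.057820 eV.
Eᵢ/kT = 0.53269, 1.4113, 2.3175.
Z = Σ e^(−Eᵢ/kT) = e^(−0.53269) + e^(−1.4113) + e^(−2.3175) = 0.58702 + 0.24383 + 0.098520 = 0.92937.
⟨E⟩ = Σ Eᵢ e^(−Eᵢ/kT) / Z = (0.0308·0.58702 + 0.0816·0.24383 + 0.134·0.098520) / 0.92937 = 0.0551 eV.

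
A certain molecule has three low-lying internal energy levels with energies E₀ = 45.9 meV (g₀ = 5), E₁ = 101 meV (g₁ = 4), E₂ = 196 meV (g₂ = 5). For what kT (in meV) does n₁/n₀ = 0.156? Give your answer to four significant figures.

33.71 meV

n₁/n₀ = (g₁/g₀) exp[−(E₁−E₀)/kT] = 0.156.
⇒ (E₁−E₀)/kT = ln((4/5)/0.156) = ln(5.12821) = 1.63476.
kT = 55.1 meV / 1.63476 = 33.71 meV.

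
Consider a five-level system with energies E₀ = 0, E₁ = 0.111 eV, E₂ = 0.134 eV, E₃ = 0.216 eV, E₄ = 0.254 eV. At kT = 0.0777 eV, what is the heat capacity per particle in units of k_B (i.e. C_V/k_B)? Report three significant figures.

0.866

Eᵢ/kT = 0, 1.4286, 1.7246, 2.7799, 3.2690.
Z = Σ e^(−Eᵢ/kT) = e^(−0) + e^(−1.4286) + e^(−1.7246) + e^(−2.7799) + e^(−3.2690) = 1.0000 + 0.23964 + 0.17824 + 0.062045 + 0.038044 = 1.5180.
⟨E⟩ = 0.048451 eV, ⟨E²⟩ = 0.0075773 eV².
C_V/k_B = (⟨E²⟩ − ⟨E⟩²)/(kT)² = (0.0075773 − 0.0023475)/0.0060373 = 0.866.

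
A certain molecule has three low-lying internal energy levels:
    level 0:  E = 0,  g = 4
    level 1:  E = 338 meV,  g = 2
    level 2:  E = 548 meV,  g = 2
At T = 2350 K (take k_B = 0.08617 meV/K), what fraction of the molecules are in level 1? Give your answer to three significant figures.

0.0835

k_BT = 0.08617 × 2350 K = 202.50 meV.
Eᵢ/kT = 0, 1.6691, 2.7062.
Z = Σ gᵢe^(−Eᵢ/kT) = 4·e^(−0) + 2·e^(−1.6691) + 2·e^(−2.7062) = 4.0000 + 0.37683 + 0.13358 = 4.5104.
P₁ = g₁ e^(−E₁/kT) / Z = 0.37683/4.5104 = 0.0835.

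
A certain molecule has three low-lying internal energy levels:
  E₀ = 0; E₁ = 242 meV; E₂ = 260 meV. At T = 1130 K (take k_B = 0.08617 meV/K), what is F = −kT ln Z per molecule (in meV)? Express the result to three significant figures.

k_BT = 0.08617 × 1130 K = 97.372 meV.
Eᵢ/kT = 0, 2.4853, 2.6702.
Z = Σ e^(−Eᵢ/kT) = e^(−0) + e^(−2.4853) + e^(−2.6702) = 1.0000 + 0.083301 + 0.069238 = 1.1525.
F = −kT ln Z = −97.372 × ln(1.1525) = −97.372 × 0.14193 = -13.8 meV.

-13.8 meV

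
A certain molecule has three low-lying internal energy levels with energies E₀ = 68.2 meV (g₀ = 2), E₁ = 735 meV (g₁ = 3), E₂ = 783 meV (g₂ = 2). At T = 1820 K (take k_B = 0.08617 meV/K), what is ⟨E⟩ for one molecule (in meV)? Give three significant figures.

k_BT = 0.08617 × 1820 K = 156.83 meV.
Eᵢ/kT = 0.43487, 4.6866, 4.9927.
Z = Σ gᵢe^(−Eᵢ/kT) = 2·e^(−0.43487) + 3·e^(−4.6866) + 2·e^(−4.9927) = 1.2947 + 0.027654 + 0.013575 = 1.3359.
⟨E⟩ = Σ Eᵢ gᵢe^(−Eᵢ/kT) / Z = (68.2·1.2947 + 735·0.027654 + 783·0.013575) / 1.3359 = 89.3 meV.

89.3 meV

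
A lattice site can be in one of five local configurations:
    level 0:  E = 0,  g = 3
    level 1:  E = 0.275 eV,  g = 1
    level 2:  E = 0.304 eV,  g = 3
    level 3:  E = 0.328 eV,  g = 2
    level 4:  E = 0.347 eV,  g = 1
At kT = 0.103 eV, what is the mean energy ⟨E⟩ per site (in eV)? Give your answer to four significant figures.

0.03165 eV

Eᵢ/kT = 0, 2.66990, 2.95146, 3.18447, 3.36893.
Z = Σ gᵢe^(−Eᵢ/kT) = 3·e^(−0) + 1·e^(−2.66990) + 3·e^(−2.95146) + 2·e^(−3.18447) + 1·e^(−3.36893) = 3.00000 + 0.0692592 + 0.156790 + 0.0828004 + 0.0344265 = 3.34328.
⟨E⟩ = Σ Eᵢ gᵢe^(−Eᵢ/kT) / Z = (0·3.00000 + 0.275·0.0692592 + 0.304·0.156790 + 0.328·0.0828004 + 0.347·0.0344265) / 3.34328 = 0.03165 eV.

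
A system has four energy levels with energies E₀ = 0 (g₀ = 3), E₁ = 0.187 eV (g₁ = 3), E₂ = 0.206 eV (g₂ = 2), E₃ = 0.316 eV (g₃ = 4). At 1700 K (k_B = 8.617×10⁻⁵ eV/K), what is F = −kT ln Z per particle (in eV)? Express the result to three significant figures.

-0.229 eV

k_BT = 8.617×10⁻⁵ × 1700 K = 0.14649 eV.
Eᵢ/kT = 0, 1.2765, 1.4062, 2.1571.
Z = Σ gᵢe^(−Eᵢ/kT) = 3·e^(−0) + 3·e^(−1.2765) + 2·e^(−1.4062) + 4·e^(−2.1571) = 3.0000 + 0.83704 + 0.49015 + 0.46264 = 4.7898.
F = −kT ln Z = −0.14649 × ln(4.7898) = −0.14649 × 1.5665 = -0.229 eV.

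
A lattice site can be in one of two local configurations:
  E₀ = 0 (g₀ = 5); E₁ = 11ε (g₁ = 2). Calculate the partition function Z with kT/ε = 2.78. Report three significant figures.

Z = 5.04

Eᵢ/kT = 0, 3.9568.
Z = Σ gᵢe^(−Eᵢ/kT) = 5·e^(−0) + 2·e^(−3.9568) = 5.0000 + 0.038248 = 5.0382.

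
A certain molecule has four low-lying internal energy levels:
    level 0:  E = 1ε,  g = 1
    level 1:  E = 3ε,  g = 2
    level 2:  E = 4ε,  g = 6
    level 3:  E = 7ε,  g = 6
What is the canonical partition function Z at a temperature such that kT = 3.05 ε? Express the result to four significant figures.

Z = 3.689

Eᵢ/kT = 0.327869, 0.983607, 1.31148, 2.29508.
Z = Σ gᵢe^(−Eᵢ/kT) = 1·e^(−0.327869) + 2·e^(−0.983607) + 6·e^(−1.31148) + 6·e^(−2.29508) = 0.720457 + 0.747920 + 1.61653 + 0.604520 = 3.68943.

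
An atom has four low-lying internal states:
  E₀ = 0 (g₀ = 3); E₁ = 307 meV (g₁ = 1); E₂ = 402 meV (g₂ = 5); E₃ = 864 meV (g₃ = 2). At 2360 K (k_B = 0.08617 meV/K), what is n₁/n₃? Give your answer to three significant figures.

7.74

k_BT = 0.08617 × 2360 K = 203.36 meV.
n₁/n₃ = (g₁/g₃) exp[−(E₁−E₃)/kT] = (1/2) × exp(−(-557 meV)/(203.36 meV)) = (1/2) × exp(2.7390) = 7.74.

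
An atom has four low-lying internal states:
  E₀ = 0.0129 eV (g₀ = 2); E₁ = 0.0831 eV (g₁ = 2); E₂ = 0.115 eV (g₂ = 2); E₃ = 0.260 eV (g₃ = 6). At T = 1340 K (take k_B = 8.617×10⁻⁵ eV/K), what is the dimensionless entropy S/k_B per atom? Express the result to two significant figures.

2.2

k_BT = 8.617×10⁻⁵ × 1340 K = 0.1155 eV.
Eᵢ/kT = 0.1117, 0.7195, 0.9957, 2.251.
Z = Σ gᵢe^(−Eᵢ/kT) = 2·e^(−0.1117) + 2·e^(−0.7195) + 2·e^(−0.9957) + 6·e^(−2.251) = 1.789 + 0.9740 + 0.7389 + 0.6318 = 4.134.
⟨E⟩ = Σ EᵢPᵢ = 0.08545 eV.
S/k_B = ln Z + ⟨E⟩/kT = ln(4.134) + 0.08545/0.1155 = 1.419 + 0.7398 = 2.2.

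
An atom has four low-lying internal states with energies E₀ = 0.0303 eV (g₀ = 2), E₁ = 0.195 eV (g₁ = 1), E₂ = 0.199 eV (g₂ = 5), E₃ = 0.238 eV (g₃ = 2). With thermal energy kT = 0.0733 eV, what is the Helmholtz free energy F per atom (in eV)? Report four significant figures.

-0.04315 eV

Eᵢ/kT = 0.413370, 2.66030, 2.71487, 3.24693.
Z = Σ gᵢe^(−Eᵢ/kT) = 2·e^(−0.413370) + 1·e^(−2.66030) + 5·e^(−2.71487) + 2·e^(−3.24693) = 1.32284 + 0.0699272 + 0.331068 + 0.0777869 = 1.80162.
F = −kT ln Z = −0.0733 × ln(1.80162) = −0.0733 × 0.588686 = -0.04315 eV.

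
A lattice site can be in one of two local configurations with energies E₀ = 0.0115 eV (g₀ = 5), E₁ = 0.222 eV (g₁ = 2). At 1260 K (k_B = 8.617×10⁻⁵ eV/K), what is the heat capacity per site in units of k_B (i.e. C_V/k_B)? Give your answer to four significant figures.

k_BT = 8.617×10⁻⁵ × 1260 K = 0.108574 eV.
Eᵢ/kT = 0.105919, 2.04469.
Z = Σ gᵢe^(−Eᵢ/kT) = 5·e^(−0.105919) + 2·e^(−2.04469) = 4.49749 + 0.258841 = 4.75633.
⟨E⟩ = 0.0229555 eV, ⟨E²⟩ = 0.00280710 eV².
C_V/k_B = (⟨E²⟩ − ⟨E⟩²)/(kT)² = (0.00280710 − 0.000526955)/0.0117883 = 0.1934.

0.1934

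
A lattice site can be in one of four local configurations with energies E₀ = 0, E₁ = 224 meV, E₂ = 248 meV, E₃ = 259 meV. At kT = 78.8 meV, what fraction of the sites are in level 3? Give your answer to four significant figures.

Eᵢ/kT = 0, 2.84264, 3.14721, 3.28680.
Z = Σ e^(−Eᵢ/kT) = e^(−0) + e^(−2.84264) + e^(−3.14721) + e^(−3.28680) = 1.00000 + 0.0582716 + 0.0429719 + 0.0373733 = 1.13862.
P₃ = e^(−E₃/kT) / Z = 0.0373733/1.13862 = 0.03282.

0.03282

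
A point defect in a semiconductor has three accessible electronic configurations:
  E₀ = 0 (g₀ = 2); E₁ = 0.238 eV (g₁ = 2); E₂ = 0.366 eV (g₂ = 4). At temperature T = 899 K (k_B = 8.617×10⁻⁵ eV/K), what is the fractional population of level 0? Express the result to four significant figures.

k_BT = 8.617×10⁻⁵ × 899 K = 0.0774668 eV.
Eᵢ/kT = 0, 3.07228, 4.72460.
Z = Σ gᵢe^(−Eᵢ/kT) = 2·e^(−0) + 2·e^(−3.07228) + 4·e^(−4.72460) = 2.00000 + 0.0926309 + 0.0354971 = 2.12813.
P₀ = g₀ e^(−E₀/kT) / Z = 2.00000/2.12813 = 0.9398.

0.9398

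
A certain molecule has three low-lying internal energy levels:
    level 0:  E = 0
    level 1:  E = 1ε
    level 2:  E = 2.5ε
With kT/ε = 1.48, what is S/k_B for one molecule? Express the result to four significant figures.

0.9140

Eᵢ/kT = 0, 0.675676, 1.68919.
Z = Σ e^(−Eᵢ/kT) = e^(−0) + e^(−0.675676) + e^(−1.68919) = 1.00000 + 0.508812 + 0.184669 = 1.69348.
⟨E⟩ = Σ EᵢPᵢ = 0.573071 ε.
S/k_B = ln Z + ⟨E⟩/kT = ln(1.69348) + 0.573071/1.48 = 0.526786 + 0.387210 = 0.9140.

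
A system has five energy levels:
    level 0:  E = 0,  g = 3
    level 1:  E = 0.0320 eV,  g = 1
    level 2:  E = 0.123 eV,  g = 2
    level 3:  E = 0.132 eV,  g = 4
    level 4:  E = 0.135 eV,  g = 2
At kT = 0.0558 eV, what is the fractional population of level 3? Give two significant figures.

Eᵢ/kT = 0, 0.5735, 2.204, 2.366, 2.419.
Z = Σ gᵢe^(−Eᵢ/kT) = 3·e^(−0) + 1·e^(−0.5735) + 2·e^(−2.204) + 4·e^(−2.366) + 2·e^(−2.419) = 3.000 + 0.5635 + 0.2207 + 0.3754 + 0.1780 = 4.338.
P₃ = g₃ e^(−E₃/kT) / Z = 0.3754/4.338 = 0.087.

0.087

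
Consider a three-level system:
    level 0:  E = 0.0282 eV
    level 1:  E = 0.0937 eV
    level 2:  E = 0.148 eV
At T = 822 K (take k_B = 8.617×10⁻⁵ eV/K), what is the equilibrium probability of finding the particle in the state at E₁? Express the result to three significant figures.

k_BT = 8.617×10⁻⁵ × 822 K = 0.070832 eV.
Eᵢ/kT = 0.39813, 1.3228, 2.0895.
Z = Σ e^(−Eᵢ/kT) = e^(−0.39813) + e^(−1.3228) + e^(−2.0895) = 0.67157 + 0.26639 + 0.12375 = 1.0617.
P₁ = e^(−E₁/kT) / Z = 0.26639/1.0617 = 0.251.

0.251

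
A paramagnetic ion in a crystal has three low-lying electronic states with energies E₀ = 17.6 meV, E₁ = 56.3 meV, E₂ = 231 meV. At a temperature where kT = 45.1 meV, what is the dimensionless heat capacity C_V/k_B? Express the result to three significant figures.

Eᵢ/kT = 0.39024, 1.2483, 5.1220.
Z = Σ e^(−Eᵢ/kT) = e^(−0.39024) + e^(−1.2483) + e^(−5.1220) = 0.67689 + 0.28699 + 0.0059641 = 0.96984.
⟨E⟩ = 30.364 meV, ⟨E²⟩ = 1482.3 meV².
C_V/k_B = (⟨E²⟩ − ⟨E⟩²)/(kT)² = (1482.3 − 921.97)/2034.0 = 0.275.

0.275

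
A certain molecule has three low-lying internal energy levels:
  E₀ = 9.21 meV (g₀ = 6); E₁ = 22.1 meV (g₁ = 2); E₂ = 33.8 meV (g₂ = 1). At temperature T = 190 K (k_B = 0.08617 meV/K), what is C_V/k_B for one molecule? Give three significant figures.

k_BT = 0.08617 × 190 K = 16.372 meV.
Eᵢ/kT = 0.56255, 1.3499, 2.0645.
Z = Σ gᵢe^(−Eᵢ/kT) = 6·e^(−0.56255) + 2·e^(−1.3499) + 1·e^(−2.0645) = 3.4185 + 0.51853 + 0.12688 = 4.0639.
⟨E⟩ = 11.622 meV, ⟨E²⟩ = 169.34 meV².
C_V/k_B = (⟨E²⟩ − ⟨E⟩²)/(kT)² = (169.34 − 135.07)/268.04 = 0.128.

0.128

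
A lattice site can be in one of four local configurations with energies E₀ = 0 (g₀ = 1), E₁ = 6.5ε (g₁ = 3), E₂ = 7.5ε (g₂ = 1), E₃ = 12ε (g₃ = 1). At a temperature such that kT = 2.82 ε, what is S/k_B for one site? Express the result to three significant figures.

1.00

Eᵢ/kT = 0, 2.3050, 2.6596, 4.2553.
Z = Σ gᵢe^(−Eᵢ/kT) = 1·e^(−0) + 3·e^(−2.3050) + 1·e^(−2.6596) + 1·e^(−4.2553) = 1.0000 + 0.29928 + 0.069976 + 0.014189 = 1.3834.
⟨E⟩ = Σ EᵢPᵢ = 1.9086 ε.
S/k_B = ln Z + ⟨E⟩/kT = ln(1.3834) + 1.9086/2.82 = 0.32454 + 0.67681 = 1.00.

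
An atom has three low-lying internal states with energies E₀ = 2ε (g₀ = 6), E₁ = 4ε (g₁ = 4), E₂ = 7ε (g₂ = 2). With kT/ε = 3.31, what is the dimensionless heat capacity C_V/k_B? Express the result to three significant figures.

Eᵢ/kT = 0.60423, 1.2085, 2.1148.
Z = Σ gᵢe^(−Eᵢ/kT) = 6·e^(−0.60423) + 4·e^(−1.2085) + 2·e^(−2.1148) = 3.2790 + 1.1946 + 0.24131 = 4.7149.
⟨E⟩ = 2.7626 ε, ⟨E²⟩ = 9.3435 ε².
C_V/k_B = (⟨E²⟩ − ⟨E⟩²)/(kT)² = (9.3435 − 7.6320)/10.956 = 0.156.

0.156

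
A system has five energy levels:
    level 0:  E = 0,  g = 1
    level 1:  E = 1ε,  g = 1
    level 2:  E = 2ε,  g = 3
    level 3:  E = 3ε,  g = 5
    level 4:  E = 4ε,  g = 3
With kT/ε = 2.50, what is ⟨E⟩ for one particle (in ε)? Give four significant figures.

Eᵢ/kT = 0, 0.400000, 0.800000, 1.20000, 1.60000.
Z = Σ gᵢe^(−Eᵢ/kT) = 1·e^(−0) + 1·e^(−0.400000) + 3·e^(−0.800000) + 5·e^(−1.20000) + 3·e^(−1.60000) = 1.00000 + 0.670320 + 1.34799 + 1.50597 + 0.605690 = 5.12997.
⟨E⟩ = Σ Eᵢ gᵢe^(−Eᵢ/kT) / Z = (0·1.00000 + 1·0.670320 + 2·1.34799 + 3·1.50597 + 4·0.605690) / 5.12997 = 2.009 ε.

2.009 ε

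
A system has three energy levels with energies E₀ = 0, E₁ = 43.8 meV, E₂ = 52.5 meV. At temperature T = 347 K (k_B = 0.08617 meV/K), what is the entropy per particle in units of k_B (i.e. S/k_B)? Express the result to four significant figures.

k_BT = 0.08617 × 347 K = 29.9010 meV.
Eᵢ/kT = 0, 1.46483, 1.75579.
Z = Σ e^(−Eᵢ/kT) = e^(−0) + e^(−1.46483) + e^(−1.75579) = 1.00000 + 0.231117 + 0.172771 = 1.40389.
⟨E⟩ = Σ EᵢPᵢ = 13.6716 meV.
S/k_B = ln Z + ⟨E⟩/kT = ln(1.40389) + 13.6716/29.9010 = 0.339247 + 0.457229 = 0.7965.

0.7965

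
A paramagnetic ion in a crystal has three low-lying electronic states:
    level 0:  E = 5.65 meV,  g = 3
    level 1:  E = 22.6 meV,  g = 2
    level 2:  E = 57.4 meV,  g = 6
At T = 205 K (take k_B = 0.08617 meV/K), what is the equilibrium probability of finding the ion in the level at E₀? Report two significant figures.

k_BT = 0.08617 × 205 K = 17.66 meV.
Eᵢ/kT = 0.3199, 1.280, 3.250.
Z = Σ gᵢe^(−Eᵢ/kT) = 3·e^(−0.3199) + 2·e^(−1.280) + 6·e^(−3.250) = 2.179 + 0.5561 + 0.2326 = 2.968.
P₀ = g₀ e^(−E₀/kT) / Z = 2.179/2.968 = 0.73.

0.73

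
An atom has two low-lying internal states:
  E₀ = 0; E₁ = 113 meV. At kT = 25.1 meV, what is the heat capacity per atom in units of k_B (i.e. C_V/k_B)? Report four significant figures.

0.2198

Eᵢ/kT = 0, 4.50199.
Z = Σ e^(−Eᵢ/kT) = e^(−0) + e^(−4.50199) = 1.00000 + 0.0110869 = 1.01109.
⟨E⟩ = 1.23908 meV, ⟨E²⟩ = 140.016 meV².
C_V/k_B = (⟨E²⟩ − ⟨E⟩²)/(kT)² = (140.016 − 1.53532)/630.010 = 0.2198.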